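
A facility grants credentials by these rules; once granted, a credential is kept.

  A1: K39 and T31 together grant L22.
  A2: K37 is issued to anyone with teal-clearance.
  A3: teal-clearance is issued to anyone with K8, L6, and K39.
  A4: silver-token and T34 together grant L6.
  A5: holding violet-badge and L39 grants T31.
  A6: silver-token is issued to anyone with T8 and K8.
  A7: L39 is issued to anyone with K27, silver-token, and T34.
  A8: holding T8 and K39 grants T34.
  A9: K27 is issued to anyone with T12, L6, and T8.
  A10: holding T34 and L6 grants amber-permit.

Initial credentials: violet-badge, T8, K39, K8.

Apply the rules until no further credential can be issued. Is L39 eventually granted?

L39 would need K27, silver-token, and T34 (A7), but K27 is never granted.

No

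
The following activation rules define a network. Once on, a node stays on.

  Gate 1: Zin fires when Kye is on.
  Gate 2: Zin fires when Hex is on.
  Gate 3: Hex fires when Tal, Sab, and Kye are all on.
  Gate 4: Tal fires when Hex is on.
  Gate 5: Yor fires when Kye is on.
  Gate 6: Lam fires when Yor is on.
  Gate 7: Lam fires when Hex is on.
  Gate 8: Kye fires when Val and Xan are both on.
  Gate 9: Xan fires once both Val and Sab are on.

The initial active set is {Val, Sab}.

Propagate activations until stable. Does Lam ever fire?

Val and Sab are on, so Xan fires (Gate 9).
Val and Xan are on, so Kye fires (Gate 8).
Kye is on, so Yor fires (Gate 5).
Yor is on, so Lam fires (Gate 6).

Yes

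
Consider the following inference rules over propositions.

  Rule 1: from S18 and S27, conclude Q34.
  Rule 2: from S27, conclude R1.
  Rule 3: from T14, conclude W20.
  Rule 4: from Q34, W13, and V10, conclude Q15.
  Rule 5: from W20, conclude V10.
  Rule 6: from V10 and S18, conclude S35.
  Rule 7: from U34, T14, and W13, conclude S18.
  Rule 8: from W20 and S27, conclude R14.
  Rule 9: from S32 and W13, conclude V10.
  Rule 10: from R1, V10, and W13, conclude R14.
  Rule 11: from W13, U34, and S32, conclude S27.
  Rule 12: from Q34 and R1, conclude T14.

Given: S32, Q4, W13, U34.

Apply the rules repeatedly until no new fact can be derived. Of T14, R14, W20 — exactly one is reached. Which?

R14

From S32 and W13, Rule 9 gives V10.
W13, U34, and S32 hold, so S27 follows (Rule 11).
S27 holds, so R1 follows (Rule 2).
R1, V10, and W13 hold, so R14 follows (Rule 10).
W20 would need T14 (Rule 3), but T14 is never established. T14 would need Q34 and R1 (Rule 12), but Q34 is never established.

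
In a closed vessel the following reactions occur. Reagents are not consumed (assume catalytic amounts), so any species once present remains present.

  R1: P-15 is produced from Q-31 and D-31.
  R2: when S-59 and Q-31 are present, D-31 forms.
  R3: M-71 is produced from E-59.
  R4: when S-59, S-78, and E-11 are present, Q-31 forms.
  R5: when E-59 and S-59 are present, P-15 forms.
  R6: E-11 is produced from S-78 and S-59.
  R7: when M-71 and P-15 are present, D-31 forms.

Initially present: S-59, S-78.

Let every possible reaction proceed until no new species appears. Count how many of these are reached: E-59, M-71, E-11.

S-78 and S-59 present → E-11 forms (R6).
No rule produces E-59, and it is not given.
M-71 would need E-59 (R3), but E-59 never forms.
E-11: reached.
Reached: E-11 — 1 of the 3.

1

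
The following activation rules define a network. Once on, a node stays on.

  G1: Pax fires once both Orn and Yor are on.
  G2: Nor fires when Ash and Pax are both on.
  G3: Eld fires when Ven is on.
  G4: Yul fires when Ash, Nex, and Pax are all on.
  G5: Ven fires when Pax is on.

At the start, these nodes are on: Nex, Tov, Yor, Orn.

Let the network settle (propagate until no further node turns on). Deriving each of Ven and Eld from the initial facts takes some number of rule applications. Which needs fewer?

Ven: G1: Orn and Yor on → Pax on. Pax is on, so Ven fires (G5). [2 rule applications]
Eld: G1: Orn and Yor on → Pax on. Pax is on, so Ven fires (G5). Ven is on, so Eld fires (G3). [3 rule applications]
Ven needs fewer.

Ven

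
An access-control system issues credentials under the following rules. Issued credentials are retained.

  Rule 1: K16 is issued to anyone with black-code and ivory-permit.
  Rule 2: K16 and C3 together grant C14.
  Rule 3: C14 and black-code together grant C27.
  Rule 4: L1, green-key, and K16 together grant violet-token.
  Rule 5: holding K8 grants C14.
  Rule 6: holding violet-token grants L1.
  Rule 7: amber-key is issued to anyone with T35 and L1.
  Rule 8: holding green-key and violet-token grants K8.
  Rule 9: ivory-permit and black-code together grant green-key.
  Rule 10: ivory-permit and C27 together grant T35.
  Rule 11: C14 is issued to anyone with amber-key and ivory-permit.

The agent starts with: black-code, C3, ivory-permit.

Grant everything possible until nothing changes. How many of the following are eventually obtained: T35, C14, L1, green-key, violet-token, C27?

4

Holding black-code and ivory-permit grants K16 (Rule 1).
Holding ivory-permit and black-code grants green-key (Rule 9).
Holding K16 and C3 grants C14 (Rule 2).
Holding C14 and black-code grants C27 (Rule 3).
Holding ivory-permit and C27 grants T35 (Rule 10).
T35: reached.
C14: reached.
L1 would need violet-token (Rule 6), but violet-token is never granted.
green-key: reached.
violet-token would need L1, green-key, and K16 (Rule 4), but L1 is never granted.
C27: reached.
Reached: T35, C14, green-key, and C27 — 4 of the 6.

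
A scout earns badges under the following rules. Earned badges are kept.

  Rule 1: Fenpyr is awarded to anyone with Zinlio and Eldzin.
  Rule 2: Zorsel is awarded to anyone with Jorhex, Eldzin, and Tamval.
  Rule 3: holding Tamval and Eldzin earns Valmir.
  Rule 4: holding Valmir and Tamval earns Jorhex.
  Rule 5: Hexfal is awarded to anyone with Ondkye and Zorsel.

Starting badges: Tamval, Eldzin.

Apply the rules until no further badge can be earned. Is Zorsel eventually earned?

Yes

With Tamval and Eldzin, Valmir is earned (Rule 3).
With Valmir and Tamval, Jorhex is earned (Rule 4).
With Jorhex, Eldzin, and Tamval, Zorsel is earned (Rule 2).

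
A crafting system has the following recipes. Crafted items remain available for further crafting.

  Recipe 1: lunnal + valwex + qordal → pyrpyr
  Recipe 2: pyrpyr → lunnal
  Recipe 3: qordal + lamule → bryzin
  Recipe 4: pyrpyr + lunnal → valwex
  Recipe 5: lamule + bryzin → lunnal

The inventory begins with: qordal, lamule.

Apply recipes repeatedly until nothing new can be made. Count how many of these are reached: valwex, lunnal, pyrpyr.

1

qordal + lamule → bryzin (Recipe 3).
lamule + bryzin → lunnal (Recipe 5).
valwex would need pyrpyr and lunnal (Recipe 4), but pyrpyr is never obtained.
lunnal: reached.
pyrpyr would need lunnal, valwex, and qordal (Recipe 1), but valwex is never obtained.
Reached: lunnal — 1 of the 3.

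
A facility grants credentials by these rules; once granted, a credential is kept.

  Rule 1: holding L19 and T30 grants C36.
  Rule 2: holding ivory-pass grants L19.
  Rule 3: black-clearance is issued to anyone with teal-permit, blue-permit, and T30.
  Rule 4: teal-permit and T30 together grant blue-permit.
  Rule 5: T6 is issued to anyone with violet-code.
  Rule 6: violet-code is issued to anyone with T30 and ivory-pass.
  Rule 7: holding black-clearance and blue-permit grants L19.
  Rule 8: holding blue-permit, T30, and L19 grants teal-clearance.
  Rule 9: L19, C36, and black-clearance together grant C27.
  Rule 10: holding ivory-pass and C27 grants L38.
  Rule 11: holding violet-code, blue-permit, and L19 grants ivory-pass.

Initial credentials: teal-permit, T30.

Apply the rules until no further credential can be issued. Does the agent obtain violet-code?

violet-code would need T30 and ivory-pass (Rule 6), but ivory-pass is never granted.

No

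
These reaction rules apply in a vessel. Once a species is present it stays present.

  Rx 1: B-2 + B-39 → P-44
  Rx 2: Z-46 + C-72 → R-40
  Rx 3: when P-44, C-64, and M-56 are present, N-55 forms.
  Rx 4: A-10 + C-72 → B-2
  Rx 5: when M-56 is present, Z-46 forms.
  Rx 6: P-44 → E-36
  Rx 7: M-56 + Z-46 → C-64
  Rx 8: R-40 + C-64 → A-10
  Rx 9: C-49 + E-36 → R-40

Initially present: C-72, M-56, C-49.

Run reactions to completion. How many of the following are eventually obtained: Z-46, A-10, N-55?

2

M-56 present → Z-46 forms (Rx 5).
M-56 and Z-46 present → C-64 forms (Rx 7).
Z-46 and C-72 present → R-40 forms (Rx 2).
R-40 and C-64 present → A-10 forms (Rx 8).
Z-46: reached.
A-10: reached.
N-55 would need P-44, C-64, and M-56 (Rx 3), but P-44 never forms.
Reached: Z-46 and A-10 — 2 of the 3.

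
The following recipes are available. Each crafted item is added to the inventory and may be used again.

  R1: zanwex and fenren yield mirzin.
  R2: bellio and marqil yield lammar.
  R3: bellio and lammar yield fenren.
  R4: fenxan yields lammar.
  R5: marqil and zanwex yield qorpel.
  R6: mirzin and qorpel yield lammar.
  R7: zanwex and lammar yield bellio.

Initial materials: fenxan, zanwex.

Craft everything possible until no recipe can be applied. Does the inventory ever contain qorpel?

qorpel would need marqil and zanwex (R5), but marqil is never obtained.

No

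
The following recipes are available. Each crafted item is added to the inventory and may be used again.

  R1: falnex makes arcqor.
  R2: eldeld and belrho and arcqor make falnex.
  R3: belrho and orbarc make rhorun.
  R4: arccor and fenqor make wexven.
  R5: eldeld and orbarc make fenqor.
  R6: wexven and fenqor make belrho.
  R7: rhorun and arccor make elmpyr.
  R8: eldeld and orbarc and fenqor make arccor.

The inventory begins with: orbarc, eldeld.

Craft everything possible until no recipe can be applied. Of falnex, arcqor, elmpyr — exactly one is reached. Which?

Using R5, eldeld and orbarc make fenqor.
eldeld and orbarc and fenqor → arccor (R8).
arccor and fenqor → wexven (R4).
wexven and fenqor → belrho (R6).
belrho and orbarc → rhorun (R3).
Using R7, rhorun and arccor make elmpyr.
falnex would need eldeld, belrho, and arcqor (R2), but arcqor is never obtained. arcqor would need falnex (R1), but falnex is never obtained.

elmpyr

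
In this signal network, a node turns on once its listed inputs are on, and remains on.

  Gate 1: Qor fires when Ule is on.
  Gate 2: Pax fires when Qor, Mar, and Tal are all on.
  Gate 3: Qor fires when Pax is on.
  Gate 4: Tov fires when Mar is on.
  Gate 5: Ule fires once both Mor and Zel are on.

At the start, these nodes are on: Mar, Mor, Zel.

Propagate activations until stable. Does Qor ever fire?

Yes

Mor and Zel are on, so Ule fires (Gate 5).
Gate 1: Ule on → Qor on.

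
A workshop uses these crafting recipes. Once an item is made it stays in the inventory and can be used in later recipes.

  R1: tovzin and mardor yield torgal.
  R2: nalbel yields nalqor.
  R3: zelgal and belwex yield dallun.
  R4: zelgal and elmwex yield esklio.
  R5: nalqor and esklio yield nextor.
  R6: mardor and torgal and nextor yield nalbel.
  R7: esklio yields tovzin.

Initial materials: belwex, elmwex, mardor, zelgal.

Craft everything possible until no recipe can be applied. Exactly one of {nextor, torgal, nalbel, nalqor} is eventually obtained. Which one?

torgal

Using R4, zelgal and elmwex make esklio.
Using R7, esklio makes tovzin.
tovzin and mardor → torgal (R1).
nalqor would need nalbel (R2), but nalbel is never obtained. nextor would need nalqor and esklio (R5), but nalqor is never obtained. nalbel would need mardor, torgal, and nextor (R6), but nextor is never obtained.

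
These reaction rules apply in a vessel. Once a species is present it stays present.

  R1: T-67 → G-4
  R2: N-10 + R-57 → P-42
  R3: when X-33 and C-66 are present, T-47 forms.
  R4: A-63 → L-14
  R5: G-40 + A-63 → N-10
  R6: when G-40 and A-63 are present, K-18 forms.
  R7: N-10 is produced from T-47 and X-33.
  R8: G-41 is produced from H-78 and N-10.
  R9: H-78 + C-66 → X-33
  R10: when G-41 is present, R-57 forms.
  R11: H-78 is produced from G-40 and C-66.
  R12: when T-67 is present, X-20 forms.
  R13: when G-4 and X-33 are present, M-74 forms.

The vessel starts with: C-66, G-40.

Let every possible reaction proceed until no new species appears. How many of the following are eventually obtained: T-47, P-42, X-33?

G-40 and C-66 present → H-78 forms (R11).
H-78 and C-66 present → X-33 forms (R9).
X-33 and C-66 present → T-47 forms (R3).
T-47 and X-33 present → N-10 forms (R7).
H-78 and N-10 present → G-41 forms (R8).
G-41 present → R-57 forms (R10).
N-10 and R-57 present → P-42 forms (R2).
T-47: reached.
P-42: reached.
X-33: reached.
All 3 are reached.

3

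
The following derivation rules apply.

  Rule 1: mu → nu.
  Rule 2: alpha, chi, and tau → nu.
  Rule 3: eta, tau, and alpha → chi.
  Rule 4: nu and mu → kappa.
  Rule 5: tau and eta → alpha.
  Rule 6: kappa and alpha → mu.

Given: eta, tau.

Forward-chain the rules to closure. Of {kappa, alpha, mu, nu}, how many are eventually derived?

tau and eta hold, so alpha follows (Rule 5).
eta, tau, and alpha hold, so chi follows (Rule 3).
From alpha, chi, and tau, Rule 2 gives nu.
kappa would need nu and mu (Rule 4), but mu is never established.
alpha: reached.
mu would need kappa and alpha (Rule 6), but kappa is never established.
nu: reached.
Reached: alpha and nu — 2 of the 4.

2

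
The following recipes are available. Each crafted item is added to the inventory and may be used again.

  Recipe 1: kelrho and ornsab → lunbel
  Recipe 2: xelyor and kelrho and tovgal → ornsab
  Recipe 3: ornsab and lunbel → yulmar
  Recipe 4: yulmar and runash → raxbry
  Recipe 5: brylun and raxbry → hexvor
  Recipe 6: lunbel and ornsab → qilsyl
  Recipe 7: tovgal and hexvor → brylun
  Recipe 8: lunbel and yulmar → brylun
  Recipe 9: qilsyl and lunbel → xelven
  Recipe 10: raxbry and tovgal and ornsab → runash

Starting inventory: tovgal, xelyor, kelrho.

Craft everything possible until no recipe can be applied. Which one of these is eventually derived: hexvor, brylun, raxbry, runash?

brylun

Using Recipe 2, xelyor, kelrho, and tovgal make ornsab.
kelrho and ornsab → lunbel (Recipe 1).
ornsab and lunbel → yulmar (Recipe 3).
lunbel and yulmar → brylun (Recipe 8).
runash would need raxbry, tovgal, and ornsab (Recipe 10), but raxbry is never obtained. raxbry would need yulmar and runash (Recipe 4), but runash is never obtained. hexvor would need brylun and raxbry (Recipe 5), but raxbry is never obtained.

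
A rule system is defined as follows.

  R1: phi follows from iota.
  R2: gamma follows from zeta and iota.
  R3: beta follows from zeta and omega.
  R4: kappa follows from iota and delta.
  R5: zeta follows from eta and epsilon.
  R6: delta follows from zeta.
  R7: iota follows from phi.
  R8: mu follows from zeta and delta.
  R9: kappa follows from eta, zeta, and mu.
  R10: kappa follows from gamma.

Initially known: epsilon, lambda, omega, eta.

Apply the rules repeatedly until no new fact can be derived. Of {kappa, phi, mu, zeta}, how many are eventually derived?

eta and epsilon hold, so zeta follows (R5).
zeta holds, so delta follows (R6).
zeta and delta hold, so mu follows (R8).
eta, zeta, and mu hold, so kappa follows (R9).
kappa: reached.
phi would need iota (R1), but iota is never established.
mu: reached.
zeta: reached.
Reached: kappa, mu, and zeta — 3 of the 4.

3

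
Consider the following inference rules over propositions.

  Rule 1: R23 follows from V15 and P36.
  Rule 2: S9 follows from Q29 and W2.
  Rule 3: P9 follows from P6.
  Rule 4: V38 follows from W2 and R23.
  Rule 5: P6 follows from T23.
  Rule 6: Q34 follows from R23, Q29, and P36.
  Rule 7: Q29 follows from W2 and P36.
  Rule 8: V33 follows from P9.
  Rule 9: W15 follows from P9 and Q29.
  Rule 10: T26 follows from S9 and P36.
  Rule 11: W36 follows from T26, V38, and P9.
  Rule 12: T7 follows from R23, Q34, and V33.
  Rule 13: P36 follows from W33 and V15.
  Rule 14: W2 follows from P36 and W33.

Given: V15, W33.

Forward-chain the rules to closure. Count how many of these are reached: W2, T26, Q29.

3

W33 and V15 hold, so P36 follows (Rule 13).
From P36 and W33, Rule 14 gives W2.
From W2 and P36, Rule 7 gives Q29.
From Q29 and W2, Rule 2 gives S9.
From S9 and P36, Rule 10 gives T26.
W2: reached.
T26: reached.
Q29: reached.
All 3 are reached.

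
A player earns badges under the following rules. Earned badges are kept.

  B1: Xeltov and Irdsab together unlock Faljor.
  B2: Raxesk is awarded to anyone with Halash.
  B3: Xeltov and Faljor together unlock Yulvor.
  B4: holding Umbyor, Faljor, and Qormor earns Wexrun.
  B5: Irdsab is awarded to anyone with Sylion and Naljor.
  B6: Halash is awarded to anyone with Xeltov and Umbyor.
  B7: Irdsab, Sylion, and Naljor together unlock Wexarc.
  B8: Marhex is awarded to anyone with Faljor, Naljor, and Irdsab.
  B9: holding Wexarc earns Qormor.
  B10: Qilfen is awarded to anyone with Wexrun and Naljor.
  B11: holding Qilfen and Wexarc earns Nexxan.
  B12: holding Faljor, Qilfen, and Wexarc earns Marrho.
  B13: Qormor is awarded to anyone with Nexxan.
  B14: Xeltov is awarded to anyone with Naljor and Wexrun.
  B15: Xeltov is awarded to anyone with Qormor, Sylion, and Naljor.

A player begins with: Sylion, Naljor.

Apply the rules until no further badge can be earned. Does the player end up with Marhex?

Yes

With Sylion and Naljor, Irdsab is earned (B5).
With Irdsab, Sylion, and Naljor, Wexarc is earned (B7).
With Wexarc, Qormor is earned (B9).
With Qormor, Sylion, and Naljor, Xeltov is earned (B15).
With Xeltov and Irdsab, Faljor is earned (B1).
With Faljor, Naljor, and Irdsab, Marhex is earned (B8).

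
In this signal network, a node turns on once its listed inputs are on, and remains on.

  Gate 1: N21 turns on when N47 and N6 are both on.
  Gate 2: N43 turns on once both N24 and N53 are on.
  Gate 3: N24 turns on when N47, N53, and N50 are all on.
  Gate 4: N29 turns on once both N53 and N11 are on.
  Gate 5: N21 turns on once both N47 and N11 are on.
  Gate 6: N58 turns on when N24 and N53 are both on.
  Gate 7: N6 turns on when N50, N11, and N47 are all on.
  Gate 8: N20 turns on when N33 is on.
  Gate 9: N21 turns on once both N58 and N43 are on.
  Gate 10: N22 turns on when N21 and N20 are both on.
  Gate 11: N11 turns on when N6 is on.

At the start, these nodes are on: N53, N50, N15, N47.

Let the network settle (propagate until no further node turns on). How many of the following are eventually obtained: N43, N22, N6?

N47, N53, and N50 are on, so N24 turns on (Gate 3).
N24 and N53 are on, so N43 turns on (Gate 2).
N43: reached.
N22 would need N21 and N20 (Gate 10), but N20 never turns on.
N6 would need N50, N11, and N47 (Gate 7), but N11 never turns on.
Reached: N43 — 1 of the 3.

1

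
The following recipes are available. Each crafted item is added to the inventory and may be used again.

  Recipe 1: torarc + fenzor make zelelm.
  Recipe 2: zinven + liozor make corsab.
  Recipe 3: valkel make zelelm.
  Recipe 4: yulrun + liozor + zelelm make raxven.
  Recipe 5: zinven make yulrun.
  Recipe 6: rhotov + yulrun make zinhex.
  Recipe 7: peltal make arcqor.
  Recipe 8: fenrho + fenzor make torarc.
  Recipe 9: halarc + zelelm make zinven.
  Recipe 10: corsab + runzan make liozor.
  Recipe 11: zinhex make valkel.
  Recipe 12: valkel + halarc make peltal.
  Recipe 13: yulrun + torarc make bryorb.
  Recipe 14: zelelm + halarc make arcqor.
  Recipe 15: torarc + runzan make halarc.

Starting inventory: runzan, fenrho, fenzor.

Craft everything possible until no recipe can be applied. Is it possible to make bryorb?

Using Recipe 8, fenrho and fenzor make torarc.
torarc + runzan → halarc (Recipe 15).
torarc + fenzor → zelelm (Recipe 1).
halarc + zelelm → zinven (Recipe 9).
zinven → yulrun (Recipe 5).
Using Recipe 13, yulrun and torarc make bryorb.

Yes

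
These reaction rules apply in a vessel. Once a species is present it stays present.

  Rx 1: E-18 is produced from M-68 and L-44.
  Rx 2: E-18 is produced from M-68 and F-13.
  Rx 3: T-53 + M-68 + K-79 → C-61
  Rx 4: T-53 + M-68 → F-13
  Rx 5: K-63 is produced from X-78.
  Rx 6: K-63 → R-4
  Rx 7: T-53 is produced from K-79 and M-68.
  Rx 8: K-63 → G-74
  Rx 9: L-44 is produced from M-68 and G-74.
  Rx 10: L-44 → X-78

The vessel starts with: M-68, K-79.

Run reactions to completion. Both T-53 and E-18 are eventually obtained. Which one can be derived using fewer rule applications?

T-53

T-53: K-79 and M-68 present → T-53 forms (Rx 7). [1 rule application]
E-18: K-79 and M-68 present → T-53 forms (Rx 7). T-53 and M-68 present → F-13 forms (Rx 4). M-68 and F-13 present → E-18 forms (Rx 2). [3 rule applications]
T-53 needs fewer.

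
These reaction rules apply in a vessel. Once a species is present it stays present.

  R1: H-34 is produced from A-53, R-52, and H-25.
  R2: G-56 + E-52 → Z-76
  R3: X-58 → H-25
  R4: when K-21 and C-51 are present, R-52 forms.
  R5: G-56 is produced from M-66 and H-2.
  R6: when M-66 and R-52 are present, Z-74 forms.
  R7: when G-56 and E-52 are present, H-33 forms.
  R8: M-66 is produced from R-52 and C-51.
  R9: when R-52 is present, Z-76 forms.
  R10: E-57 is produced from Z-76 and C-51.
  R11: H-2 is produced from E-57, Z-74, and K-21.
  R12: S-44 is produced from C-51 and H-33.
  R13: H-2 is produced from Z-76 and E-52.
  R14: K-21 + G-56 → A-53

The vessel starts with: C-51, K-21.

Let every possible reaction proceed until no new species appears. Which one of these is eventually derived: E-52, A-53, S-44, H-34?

K-21 and C-51 present → R-52 forms (R4).
R-52 and C-51 present → M-66 forms (R8).
R-52 present → Z-76 forms (R9).
M-66 and R-52 present → Z-74 forms (R6).
Z-76 and C-51 present → E-57 forms (R10).
E-57, Z-74, and K-21 present → H-2 forms (R11).
M-66 and H-2 present → G-56 forms (R5).
K-21 and G-56 present → A-53 forms (R14).
S-44 would need C-51 and H-33 (R12), but H-33 never forms. H-34 would need A-53, R-52, and H-25 (R1), but H-25 never forms. No rule produces E-52, and it is not given.

A-53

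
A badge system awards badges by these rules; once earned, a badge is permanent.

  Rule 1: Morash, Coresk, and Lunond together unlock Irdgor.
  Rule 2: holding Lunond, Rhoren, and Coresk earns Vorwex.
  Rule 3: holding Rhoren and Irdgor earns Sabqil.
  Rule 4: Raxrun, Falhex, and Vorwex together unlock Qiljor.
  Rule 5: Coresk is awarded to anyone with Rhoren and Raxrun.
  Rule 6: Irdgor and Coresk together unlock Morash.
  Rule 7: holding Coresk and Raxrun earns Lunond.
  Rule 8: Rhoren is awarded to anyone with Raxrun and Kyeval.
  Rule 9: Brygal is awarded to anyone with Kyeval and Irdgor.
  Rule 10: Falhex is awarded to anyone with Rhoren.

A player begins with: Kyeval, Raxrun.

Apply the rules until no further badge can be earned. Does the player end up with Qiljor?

With Raxrun and Kyeval, Rhoren is earned (Rule 8).
With Rhoren and Raxrun, Coresk is earned (Rule 5).
With Rhoren, Falhex is earned (Rule 10).
With Coresk and Raxrun, Lunond is earned (Rule 7).
With Lunond, Rhoren, and Coresk, Vorwex is earned (Rule 2).
With Raxrun, Falhex, and Vorwex, Qiljor is earned (Rule 4).

Yes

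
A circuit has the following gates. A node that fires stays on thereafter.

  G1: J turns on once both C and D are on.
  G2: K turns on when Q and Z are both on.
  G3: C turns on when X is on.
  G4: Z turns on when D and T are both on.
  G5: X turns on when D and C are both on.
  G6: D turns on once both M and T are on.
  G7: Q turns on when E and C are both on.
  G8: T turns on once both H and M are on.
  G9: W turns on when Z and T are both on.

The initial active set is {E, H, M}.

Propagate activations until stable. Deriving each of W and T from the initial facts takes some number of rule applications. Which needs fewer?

T

T: G8: H and M on → T on. [1 rule application]
W: H and M are on, so T turns on (G8). G6: M and T on → D on. D and T are on, so Z turns on (G4). Z and T are on, so W turns on (G9). [4 rule applications]
T needs fewer.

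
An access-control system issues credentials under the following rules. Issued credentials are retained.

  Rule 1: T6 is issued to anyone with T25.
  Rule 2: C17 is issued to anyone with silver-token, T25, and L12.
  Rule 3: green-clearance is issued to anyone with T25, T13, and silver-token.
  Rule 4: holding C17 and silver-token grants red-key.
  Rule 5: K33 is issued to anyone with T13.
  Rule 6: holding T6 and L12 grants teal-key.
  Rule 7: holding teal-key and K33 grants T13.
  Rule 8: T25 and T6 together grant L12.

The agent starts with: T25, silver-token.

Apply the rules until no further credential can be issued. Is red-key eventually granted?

Holding T25 grants T6 (Rule 1).
Holding T25 and T6 grants L12 (Rule 8).
Holding silver-token, T25, and L12 grants C17 (Rule 2).
Holding C17 and silver-token grants red-key (Rule 4).

Yes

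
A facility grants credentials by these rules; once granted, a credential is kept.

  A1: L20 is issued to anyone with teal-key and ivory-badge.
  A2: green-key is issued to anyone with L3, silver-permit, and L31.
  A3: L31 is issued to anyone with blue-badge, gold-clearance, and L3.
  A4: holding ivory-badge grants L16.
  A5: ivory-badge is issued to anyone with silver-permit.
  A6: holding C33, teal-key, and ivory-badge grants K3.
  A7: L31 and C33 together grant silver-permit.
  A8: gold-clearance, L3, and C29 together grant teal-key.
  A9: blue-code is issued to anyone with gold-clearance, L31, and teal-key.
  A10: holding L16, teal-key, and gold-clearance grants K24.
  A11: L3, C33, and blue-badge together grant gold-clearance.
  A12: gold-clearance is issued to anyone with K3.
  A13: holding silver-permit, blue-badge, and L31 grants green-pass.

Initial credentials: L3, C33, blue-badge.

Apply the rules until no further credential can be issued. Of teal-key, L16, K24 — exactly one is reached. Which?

L16

Holding L3, C33, and blue-badge grants gold-clearance (A11).
Holding blue-badge, gold-clearance, and L3 grants L31 (A3).
Holding L31 and C33 grants silver-permit (A7).
Holding silver-permit grants ivory-badge (A5).
Holding ivory-badge grants L16 (A4).
teal-key would need gold-clearance, L3, and C29 (A8), but C29 is never granted. K24 would need L16, teal-key, and gold-clearance (A10), but teal-key is never granted.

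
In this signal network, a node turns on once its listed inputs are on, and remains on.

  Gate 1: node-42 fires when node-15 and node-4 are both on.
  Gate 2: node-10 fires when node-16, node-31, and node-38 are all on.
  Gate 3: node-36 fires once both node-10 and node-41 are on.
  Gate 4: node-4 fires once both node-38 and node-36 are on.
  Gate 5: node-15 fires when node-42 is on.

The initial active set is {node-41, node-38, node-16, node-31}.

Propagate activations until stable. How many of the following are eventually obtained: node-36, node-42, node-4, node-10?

node-16, node-31, and node-38 are on, so node-10 fires (Gate 2).
node-10 and node-41 are on, so node-36 fires (Gate 3).
node-38 and node-36 are on, so node-4 fires (Gate 4).
node-36: reached.
node-42 would need node-15 and node-4 (Gate 1), but node-15 never turns on.
node-4: reached.
node-10: reached.
Reached: node-36, node-4, and node-10 — 3 of the 4.

3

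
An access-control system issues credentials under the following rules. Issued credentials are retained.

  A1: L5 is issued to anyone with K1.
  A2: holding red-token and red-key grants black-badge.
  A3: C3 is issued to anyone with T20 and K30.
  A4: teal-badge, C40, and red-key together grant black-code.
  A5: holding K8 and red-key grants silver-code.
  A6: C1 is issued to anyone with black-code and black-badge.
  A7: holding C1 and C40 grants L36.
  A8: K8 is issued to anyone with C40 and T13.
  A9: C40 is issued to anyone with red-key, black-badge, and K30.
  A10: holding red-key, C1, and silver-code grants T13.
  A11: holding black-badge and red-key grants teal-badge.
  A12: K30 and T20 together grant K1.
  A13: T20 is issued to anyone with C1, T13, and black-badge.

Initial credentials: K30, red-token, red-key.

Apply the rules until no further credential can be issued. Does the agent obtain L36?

Yes

Holding red-token and red-key grants black-badge (A2).
Holding black-badge and red-key grants teal-badge (A11).
Holding red-key, black-badge, and K30 grants C40 (A9).
Holding teal-badge, C40, and red-key grants black-code (A4).
Holding black-code and black-badge grants C1 (A6).
Holding C1 and C40 grants L36 (A7).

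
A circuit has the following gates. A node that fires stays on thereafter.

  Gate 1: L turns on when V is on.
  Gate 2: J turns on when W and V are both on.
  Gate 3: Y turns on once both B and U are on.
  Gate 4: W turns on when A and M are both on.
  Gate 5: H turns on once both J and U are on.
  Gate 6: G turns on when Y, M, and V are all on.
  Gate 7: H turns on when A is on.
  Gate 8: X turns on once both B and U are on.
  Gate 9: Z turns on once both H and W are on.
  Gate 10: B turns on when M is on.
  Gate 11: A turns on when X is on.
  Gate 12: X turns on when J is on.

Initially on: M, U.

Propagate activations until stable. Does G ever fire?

G would need Y, M, and V (Gate 6), but V never turns on.

No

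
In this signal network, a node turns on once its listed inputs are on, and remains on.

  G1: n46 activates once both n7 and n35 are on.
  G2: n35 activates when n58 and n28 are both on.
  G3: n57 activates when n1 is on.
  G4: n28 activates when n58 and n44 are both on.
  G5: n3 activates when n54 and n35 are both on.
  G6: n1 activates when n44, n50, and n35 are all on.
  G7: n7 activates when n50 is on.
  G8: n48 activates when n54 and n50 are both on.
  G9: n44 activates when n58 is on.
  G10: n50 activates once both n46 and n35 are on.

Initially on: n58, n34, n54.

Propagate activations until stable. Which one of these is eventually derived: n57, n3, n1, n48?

n3

n58 is on, so n44 activates (G9).
n58 and n44 are on, so n28 activates (G4).
G2: n58 and n28 on → n35 on.
G5: n54 and n35 on → n3 on.
n1 would need n44, n50, and n35 (G6), but n50 never turns on. n57 would need n1 (G3), but n1 never turns on. n48 would need n54 and n50 (G8), but n50 never turns on.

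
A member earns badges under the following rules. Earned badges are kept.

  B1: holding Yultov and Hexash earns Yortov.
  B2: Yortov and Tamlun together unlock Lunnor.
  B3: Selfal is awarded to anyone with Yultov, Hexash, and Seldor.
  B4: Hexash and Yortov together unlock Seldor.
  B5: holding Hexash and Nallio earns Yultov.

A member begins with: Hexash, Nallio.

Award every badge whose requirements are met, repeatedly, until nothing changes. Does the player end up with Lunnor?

Lunnor would need Yortov and Tamlun (B2), but Tamlun is never earned.

No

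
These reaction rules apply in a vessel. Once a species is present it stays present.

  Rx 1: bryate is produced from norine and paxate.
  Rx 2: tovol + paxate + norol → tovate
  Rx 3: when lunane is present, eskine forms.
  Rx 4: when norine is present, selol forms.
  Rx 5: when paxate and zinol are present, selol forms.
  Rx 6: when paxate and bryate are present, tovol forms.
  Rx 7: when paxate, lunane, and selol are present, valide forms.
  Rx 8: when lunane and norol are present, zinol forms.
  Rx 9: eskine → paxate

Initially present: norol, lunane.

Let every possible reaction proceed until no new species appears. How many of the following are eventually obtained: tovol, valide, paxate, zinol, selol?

4

lunane and norol present → zinol forms (Rx 8).
lunane present → eskine forms (Rx 3).
eskine present → paxate forms (Rx 9).
paxate and zinol present → selol forms (Rx 5).
paxate, lunane, and selol present → valide forms (Rx 7).
tovol would need paxate and bryate (Rx 6), but bryate never forms.
valide: reached.
paxate: reached.
zinol: reached.
selol: reached.
Reached: valide, paxate, zinol, and selol — 4 of the 5.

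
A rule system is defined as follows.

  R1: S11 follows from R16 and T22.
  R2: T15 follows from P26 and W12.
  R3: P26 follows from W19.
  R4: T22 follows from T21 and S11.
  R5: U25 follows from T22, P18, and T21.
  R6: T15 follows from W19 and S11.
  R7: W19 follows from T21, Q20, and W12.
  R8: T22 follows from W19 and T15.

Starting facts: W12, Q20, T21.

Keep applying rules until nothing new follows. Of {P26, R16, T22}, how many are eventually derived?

From T21, Q20, and W12, R7 gives W19.
W19 holds, so P26 follows (R3).
From P26 and W12, R2 gives T15.
W19 and T15 hold, so T22 follows (R8).
P26: reached.
No rule produces R16, and it is not given.
T22: reached.
Reached: P26 and T22 — 2 of the 3.

2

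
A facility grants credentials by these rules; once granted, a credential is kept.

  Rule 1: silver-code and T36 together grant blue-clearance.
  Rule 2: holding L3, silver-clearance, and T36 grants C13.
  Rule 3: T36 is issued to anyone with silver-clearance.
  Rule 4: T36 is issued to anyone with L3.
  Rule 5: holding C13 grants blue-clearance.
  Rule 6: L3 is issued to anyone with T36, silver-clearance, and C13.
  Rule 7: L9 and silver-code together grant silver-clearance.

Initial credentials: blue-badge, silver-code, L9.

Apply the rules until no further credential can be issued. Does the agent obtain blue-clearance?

Holding L9 and silver-code grants silver-clearance (Rule 7).
Holding silver-clearance grants T36 (Rule 3).
Holding silver-code and T36 grants blue-clearance (Rule 1).

Yes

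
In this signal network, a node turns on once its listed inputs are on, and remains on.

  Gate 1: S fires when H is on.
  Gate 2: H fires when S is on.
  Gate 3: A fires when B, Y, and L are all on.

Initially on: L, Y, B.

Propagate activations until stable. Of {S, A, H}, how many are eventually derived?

B, Y, and L are on, so A fires (Gate 3).
S would need H (Gate 1), but H never turns on.
A: reached.
H would need S (Gate 2), but S never turns on.
Reached: A — 1 of the 3.

1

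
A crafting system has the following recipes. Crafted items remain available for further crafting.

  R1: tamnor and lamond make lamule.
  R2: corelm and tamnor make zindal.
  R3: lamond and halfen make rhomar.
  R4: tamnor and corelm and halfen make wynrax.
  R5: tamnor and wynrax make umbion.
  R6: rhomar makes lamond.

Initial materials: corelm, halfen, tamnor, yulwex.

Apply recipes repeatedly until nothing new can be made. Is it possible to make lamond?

lamond would need rhomar (R6), but rhomar is never obtained.

No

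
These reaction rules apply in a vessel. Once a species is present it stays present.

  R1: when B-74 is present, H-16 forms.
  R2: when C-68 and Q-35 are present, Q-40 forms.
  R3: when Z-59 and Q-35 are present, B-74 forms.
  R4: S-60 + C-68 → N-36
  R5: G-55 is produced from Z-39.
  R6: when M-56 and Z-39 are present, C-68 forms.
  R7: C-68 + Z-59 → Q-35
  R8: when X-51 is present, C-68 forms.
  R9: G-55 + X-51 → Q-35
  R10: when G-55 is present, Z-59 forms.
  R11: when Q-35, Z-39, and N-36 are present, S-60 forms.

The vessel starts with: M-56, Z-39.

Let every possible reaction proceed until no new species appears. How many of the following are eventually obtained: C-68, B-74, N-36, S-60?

M-56 and Z-39 present → C-68 forms (R6).
Z-39 present → G-55 forms (R5).
G-55 present → Z-59 forms (R10).
C-68 and Z-59 present → Q-35 forms (R7).
Z-59 and Q-35 present → B-74 forms (R3).
C-68: reached.
B-74: reached.
N-36 would need S-60 and C-68 (R4), but S-60 never forms.
S-60 would need Q-35, Z-39, and N-36 (R11), but N-36 never forms.
Reached: C-68 and B-74 — 2 of the 4.

2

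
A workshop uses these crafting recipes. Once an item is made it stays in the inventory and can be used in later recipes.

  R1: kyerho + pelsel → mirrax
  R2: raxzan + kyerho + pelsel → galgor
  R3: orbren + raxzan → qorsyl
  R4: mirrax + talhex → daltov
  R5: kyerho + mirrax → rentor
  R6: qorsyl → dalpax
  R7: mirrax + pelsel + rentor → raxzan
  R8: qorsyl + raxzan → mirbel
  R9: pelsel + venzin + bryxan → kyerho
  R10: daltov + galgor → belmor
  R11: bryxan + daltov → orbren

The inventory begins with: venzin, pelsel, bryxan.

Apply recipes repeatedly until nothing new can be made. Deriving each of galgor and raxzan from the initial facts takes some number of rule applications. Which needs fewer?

raxzan

raxzan: pelsel + venzin + bryxan → kyerho (R9). Using R1, kyerho and pelsel make mirrax. kyerho + mirrax → rentor (R5). mirrax + pelsel + rentor → raxzan (R7). [4 rule applications]
galgor: Using R9, pelsel, venzin, and bryxan make kyerho. Using R1, kyerho and pelsel make mirrax. Using R5, kyerho and mirrax make rentor. mirrax + pelsel + rentor → raxzan (R7). Using R2, raxzan, kyerho, and pelsel make galgor. [5 rule applications]
raxzan needs fewer.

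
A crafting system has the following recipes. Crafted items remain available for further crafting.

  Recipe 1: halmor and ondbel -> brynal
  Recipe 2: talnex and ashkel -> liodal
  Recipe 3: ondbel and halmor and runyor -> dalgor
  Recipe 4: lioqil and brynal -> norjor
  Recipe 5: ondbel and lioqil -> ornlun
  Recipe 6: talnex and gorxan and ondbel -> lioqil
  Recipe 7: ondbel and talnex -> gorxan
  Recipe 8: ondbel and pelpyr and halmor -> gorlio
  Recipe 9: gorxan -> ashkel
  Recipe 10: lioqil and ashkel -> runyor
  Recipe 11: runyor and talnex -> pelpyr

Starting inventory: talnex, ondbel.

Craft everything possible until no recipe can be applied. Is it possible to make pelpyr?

Yes

ondbel and talnex -> gorxan (Recipe 7).
talnex and gorxan and ondbel -> lioqil (Recipe 6).
gorxan -> ashkel (Recipe 9).
lioqil and ashkel -> runyor (Recipe 10).
runyor and talnex -> pelpyr (Recipe 11).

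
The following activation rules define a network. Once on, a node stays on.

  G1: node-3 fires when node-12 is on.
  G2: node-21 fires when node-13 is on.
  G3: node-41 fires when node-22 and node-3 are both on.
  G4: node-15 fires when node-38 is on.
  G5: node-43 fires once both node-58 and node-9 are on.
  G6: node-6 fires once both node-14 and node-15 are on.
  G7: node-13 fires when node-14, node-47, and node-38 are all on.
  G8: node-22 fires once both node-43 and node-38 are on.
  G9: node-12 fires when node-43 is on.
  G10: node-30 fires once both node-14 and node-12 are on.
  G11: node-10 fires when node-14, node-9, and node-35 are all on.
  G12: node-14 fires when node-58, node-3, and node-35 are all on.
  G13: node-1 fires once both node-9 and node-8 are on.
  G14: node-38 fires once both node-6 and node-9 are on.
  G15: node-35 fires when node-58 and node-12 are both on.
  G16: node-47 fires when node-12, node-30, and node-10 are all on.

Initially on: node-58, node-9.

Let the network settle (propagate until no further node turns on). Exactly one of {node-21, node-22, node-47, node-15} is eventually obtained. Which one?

node-58 and node-9 are on, so node-43 fires (G5).
G9: node-43 on → node-12 on.
node-12 is on, so node-3 fires (G1).
G15: node-58 and node-12 on → node-35 on.
node-58, node-3, and node-35 are on, so node-14 fires (G12).
G10: node-14 and node-12 on → node-30 on.
G11: node-14, node-9, and node-35 on → node-10 on.
G16: node-12, node-30, and node-10 on → node-47 on.
node-15 would need node-38 (G4), but node-38 never turns on. node-21 would need node-13 (G2), but node-13 never turns on. node-22 would need node-43 and node-38 (G8), but node-38 never turns on.

node-47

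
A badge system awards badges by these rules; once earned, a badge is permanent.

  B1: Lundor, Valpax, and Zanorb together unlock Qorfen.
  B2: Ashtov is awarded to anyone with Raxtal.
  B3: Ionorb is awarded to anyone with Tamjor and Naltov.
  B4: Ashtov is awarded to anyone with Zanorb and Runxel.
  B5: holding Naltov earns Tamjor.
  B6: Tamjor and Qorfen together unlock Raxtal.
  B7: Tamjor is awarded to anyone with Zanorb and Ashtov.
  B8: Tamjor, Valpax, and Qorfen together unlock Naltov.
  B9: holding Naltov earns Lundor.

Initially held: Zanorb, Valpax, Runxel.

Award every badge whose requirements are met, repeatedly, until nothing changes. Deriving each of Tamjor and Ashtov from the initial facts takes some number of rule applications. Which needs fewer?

Ashtov

Ashtov: With Zanorb and Runxel, Ashtov is earned (B4). [1 rule application]
Tamjor: With Zanorb and Runxel, Ashtov is earned (B4). With Zanorb and Ashtov, Tamjor is earned (B7). [2 rule applications]
Ashtov needs fewer.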